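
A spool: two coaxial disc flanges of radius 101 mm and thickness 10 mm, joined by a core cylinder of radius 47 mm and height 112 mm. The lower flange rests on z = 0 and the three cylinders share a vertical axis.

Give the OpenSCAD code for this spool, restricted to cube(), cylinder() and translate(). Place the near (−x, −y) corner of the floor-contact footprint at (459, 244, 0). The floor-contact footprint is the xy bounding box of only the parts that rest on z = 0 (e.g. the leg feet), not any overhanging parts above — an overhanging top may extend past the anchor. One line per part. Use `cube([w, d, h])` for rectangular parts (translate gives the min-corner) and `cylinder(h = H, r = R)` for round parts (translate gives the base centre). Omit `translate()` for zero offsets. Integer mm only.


translate([560, 345, 0]) cylinder(h = 10, r = 101);
translate([560, 345, 10]) cylinder(h = 112, r = 47);
translate([560, 345, 122]) cylinder(h = 10, r = 101);


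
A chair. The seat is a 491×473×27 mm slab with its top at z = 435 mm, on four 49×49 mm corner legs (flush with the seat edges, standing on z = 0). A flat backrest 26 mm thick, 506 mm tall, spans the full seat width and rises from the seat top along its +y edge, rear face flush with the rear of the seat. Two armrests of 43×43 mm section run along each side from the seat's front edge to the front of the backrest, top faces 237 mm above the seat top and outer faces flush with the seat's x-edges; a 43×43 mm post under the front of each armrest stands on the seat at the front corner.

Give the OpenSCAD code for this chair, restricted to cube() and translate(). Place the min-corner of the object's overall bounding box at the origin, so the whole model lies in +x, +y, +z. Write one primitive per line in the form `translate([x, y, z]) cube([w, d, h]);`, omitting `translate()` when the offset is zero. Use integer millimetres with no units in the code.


// leg_h = 435 - 27 = 408
// arm post h = 237 - 43 = 194
translate([0, 0, 408]) cube([491, 473, 27]);
cube([49, 49, 408]);
translate([442, 0, 0]) cube([49, 49, 408]);
translate([0, 424, 0]) cube([49, 49, 408]);
translate([442, 424, 0]) cube([49, 49, 408]);
translate([0, 447, 435]) cube([491, 26, 506]);
translate([0, 0, 629]) cube([43, 447, 43]);
translate([448, 0, 629]) cube([43, 447, 43]);
translate([0, 0, 435]) cube([43, 43, 194]);
translate([448, 0, 435]) cube([43, 43, 194]);


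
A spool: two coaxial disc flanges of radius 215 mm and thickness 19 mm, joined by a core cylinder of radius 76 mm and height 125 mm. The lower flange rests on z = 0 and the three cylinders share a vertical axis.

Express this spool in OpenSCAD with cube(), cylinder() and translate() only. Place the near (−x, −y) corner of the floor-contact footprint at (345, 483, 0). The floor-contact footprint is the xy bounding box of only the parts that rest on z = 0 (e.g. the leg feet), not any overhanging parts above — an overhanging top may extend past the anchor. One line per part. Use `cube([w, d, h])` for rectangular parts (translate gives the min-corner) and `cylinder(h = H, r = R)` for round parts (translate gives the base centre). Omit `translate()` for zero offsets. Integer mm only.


translate([560, 698, 0]) cylinder(h = 19, r = 215);
translate([560, 698, 19]) cylinder(h = 125, r = 76);
translate([560, 698, 144]) cylinder(h = 19, r = 215);


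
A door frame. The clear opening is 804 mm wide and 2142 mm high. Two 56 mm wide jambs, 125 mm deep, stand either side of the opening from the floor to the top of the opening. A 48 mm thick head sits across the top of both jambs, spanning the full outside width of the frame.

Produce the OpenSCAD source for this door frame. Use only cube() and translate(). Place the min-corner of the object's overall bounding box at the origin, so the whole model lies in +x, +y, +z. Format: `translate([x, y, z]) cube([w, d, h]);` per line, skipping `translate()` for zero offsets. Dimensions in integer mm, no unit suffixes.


cube([56, 125, 2142]);
translate([860, 0, 0]) cube([56, 125, 2142]);
translate([0, 0, 2142]) cube([916, 125, 48]);


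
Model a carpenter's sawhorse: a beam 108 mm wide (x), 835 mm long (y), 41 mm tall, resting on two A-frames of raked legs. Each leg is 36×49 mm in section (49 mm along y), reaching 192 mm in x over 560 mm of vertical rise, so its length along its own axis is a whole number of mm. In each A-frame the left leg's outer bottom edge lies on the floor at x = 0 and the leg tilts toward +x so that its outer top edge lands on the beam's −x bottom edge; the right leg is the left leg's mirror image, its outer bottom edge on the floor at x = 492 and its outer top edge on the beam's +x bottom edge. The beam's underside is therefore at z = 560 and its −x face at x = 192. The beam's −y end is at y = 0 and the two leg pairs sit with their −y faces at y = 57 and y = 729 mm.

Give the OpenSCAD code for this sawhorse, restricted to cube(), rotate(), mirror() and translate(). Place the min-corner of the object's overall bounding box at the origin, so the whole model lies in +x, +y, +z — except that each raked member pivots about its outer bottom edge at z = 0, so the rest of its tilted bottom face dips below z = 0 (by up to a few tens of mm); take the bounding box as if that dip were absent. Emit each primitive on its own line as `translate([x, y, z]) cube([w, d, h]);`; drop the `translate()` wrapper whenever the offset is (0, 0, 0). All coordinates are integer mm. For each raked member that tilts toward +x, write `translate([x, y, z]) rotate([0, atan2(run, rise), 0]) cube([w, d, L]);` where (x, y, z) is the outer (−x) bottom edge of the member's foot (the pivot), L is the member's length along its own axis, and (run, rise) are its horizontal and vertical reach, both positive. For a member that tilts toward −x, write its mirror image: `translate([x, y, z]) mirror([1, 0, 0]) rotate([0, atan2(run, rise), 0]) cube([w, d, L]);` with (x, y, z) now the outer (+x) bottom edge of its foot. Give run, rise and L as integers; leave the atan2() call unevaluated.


// leg length = √(192² + 560²) = 592
// right-leg outer foot x = 2·192 + 108 = 492
// beam min-corner = (192, 0, 560)
translate([192, 0, 560]) cube([108, 835, 41]);
translate([0, 57, 0]) rotate([0, atan2(192, 560), 0]) cube([36, 49, 592]);
translate([492, 57, 0]) mirror([1, 0, 0]) rotate([0, atan2(192, 560), 0]) cube([36, 49, 592]);
translate([0, 729, 0]) rotate([0, atan2(192, 560), 0]) cube([36, 49, 592]);
translate([492, 729, 0]) mirror([1, 0, 0]) rotate([0, atan2(192, 560), 0]) cube([36, 49, 592]);


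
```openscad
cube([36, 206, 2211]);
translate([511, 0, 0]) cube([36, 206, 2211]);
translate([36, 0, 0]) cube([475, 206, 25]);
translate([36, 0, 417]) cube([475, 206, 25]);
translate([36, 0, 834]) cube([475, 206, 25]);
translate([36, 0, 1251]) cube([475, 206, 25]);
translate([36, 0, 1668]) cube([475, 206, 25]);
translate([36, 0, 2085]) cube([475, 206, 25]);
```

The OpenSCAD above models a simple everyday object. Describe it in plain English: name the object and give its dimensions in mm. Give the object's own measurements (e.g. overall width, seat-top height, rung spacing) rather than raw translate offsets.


An open bookshelf. Two side panels, each 36 mm thick, 206 mm deep and 2211 mm tall, stand 547 mm apart (outside-to-outside). Between them sit 6 shelves, each 25 mm thick and 206 mm deep, spanning the full gap between the sides. The bottom shelf rests on the floor (its underside at z = 0) and the clear gap between one shelf's top and the next shelf's underside is 392 mm.


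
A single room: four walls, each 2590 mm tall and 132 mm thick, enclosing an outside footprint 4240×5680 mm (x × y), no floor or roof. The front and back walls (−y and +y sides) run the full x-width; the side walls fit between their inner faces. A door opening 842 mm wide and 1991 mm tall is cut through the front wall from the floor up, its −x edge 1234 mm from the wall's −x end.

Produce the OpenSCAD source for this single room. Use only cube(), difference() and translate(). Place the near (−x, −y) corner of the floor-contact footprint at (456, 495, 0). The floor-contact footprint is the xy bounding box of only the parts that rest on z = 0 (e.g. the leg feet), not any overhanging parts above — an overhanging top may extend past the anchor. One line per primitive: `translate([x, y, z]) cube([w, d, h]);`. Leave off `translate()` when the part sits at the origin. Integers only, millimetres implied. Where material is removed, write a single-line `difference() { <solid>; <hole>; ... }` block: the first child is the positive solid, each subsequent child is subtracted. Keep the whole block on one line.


difference() { translate([456, 495, 0]) cube([4240, 132, 2590]); translate([1690, 495, 0]) cube([842, 132, 1991]); }
translate([456, 6043, 0]) cube([4240, 132, 2590]);
translate([456, 627, 0]) cube([132, 5416, 2590]);
translate([4564, 627, 0]) cube([132, 5416, 2590]);


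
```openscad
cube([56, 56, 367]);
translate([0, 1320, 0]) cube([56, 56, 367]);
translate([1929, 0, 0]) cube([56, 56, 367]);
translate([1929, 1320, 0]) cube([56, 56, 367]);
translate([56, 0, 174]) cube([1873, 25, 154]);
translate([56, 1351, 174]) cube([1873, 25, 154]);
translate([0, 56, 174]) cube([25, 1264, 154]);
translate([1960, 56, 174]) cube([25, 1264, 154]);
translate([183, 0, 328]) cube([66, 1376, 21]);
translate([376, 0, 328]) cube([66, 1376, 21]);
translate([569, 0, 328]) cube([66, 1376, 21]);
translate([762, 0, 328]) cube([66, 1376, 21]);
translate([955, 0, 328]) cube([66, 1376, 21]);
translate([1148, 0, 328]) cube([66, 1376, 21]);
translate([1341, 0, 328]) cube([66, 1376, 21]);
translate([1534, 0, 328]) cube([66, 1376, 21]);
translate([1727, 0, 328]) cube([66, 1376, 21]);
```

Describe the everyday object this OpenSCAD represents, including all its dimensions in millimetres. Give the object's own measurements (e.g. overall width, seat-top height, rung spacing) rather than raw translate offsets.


A bed frame 1985 mm long (x) by 1376 mm wide (y). Four 56×56 mm corner posts, 367 mm tall, at the corners of the footprint. Four rails of 25 mm thickness and 154 mm height run between adjacent posts with their undersides at z = 174 mm, their outer faces flush with the outside of the frame (the two x-running rails run between the posts' inner faces; the two y-running rails run between the posts' inner faces). 9 slats, each 66 mm wide (x) and 21 mm thick, lie across the top of the two x-running rails, running the full 1376 mm width of the frame in y; along x they sit between the end posts with a 127 mm gap after the −x posts and between neighbouring slats, leaving 136 mm before the +x posts.


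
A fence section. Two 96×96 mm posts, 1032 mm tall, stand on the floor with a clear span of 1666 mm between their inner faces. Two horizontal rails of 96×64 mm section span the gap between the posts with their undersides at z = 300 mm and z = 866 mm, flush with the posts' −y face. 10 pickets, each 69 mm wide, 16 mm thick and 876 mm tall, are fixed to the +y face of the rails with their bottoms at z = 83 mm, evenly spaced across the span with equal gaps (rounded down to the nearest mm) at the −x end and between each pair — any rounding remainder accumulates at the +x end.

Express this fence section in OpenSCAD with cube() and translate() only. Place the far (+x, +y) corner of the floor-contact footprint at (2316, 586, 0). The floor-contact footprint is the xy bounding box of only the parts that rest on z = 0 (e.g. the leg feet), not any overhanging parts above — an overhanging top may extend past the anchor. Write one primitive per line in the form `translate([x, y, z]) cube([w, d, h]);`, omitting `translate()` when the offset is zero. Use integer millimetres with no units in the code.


translate([458, 490, 0]) cube([96, 96, 1032]);
translate([2220, 490, 0]) cube([96, 96, 1032]);
translate([554, 490, 300]) cube([1666, 96, 64]);
translate([554, 490, 866]) cube([1666, 96, 64]);
translate([642, 586, 83]) cube([69, 16, 876]);
translate([799, 586, 83]) cube([69, 16, 876]);
translate([956, 586, 83]) cube([69, 16, 876]);
translate([1113, 586, 83]) cube([69, 16, 876]);
translate([1270, 586, 83]) cube([69, 16, 876]);
translate([1427, 586, 83]) cube([69, 16, 876]);
translate([1584, 586, 83]) cube([69, 16, 876]);
translate([1741, 586, 83]) cube([69, 16, 876]);
translate([1898, 586, 83]) cube([69, 16, 876]);
translate([2055, 586, 83]) cube([69, 16, 876]);


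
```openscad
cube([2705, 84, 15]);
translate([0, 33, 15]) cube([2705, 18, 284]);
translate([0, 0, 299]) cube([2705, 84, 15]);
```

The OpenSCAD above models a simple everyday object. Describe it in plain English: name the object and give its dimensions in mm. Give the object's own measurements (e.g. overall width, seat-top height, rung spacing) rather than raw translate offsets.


An I-beam lying along x, 2705 mm long. Overall section height 314 mm. Two flanges 84 mm wide (y) and 15 mm thick, one on the floor and one at the top; a web 18 mm thick runs between them, centred on the flange width.


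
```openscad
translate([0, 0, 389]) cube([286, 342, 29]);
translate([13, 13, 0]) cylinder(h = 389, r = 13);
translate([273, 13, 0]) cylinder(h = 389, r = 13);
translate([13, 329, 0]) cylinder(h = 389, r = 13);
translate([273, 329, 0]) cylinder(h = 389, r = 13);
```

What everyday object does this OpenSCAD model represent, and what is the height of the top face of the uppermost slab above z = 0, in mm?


A stool. The seat height is 418 mm.

A 286×342×29 slab at z = 389 on four corner cylinders — a stool. The seat top is 389 + 29 = 418 mm.


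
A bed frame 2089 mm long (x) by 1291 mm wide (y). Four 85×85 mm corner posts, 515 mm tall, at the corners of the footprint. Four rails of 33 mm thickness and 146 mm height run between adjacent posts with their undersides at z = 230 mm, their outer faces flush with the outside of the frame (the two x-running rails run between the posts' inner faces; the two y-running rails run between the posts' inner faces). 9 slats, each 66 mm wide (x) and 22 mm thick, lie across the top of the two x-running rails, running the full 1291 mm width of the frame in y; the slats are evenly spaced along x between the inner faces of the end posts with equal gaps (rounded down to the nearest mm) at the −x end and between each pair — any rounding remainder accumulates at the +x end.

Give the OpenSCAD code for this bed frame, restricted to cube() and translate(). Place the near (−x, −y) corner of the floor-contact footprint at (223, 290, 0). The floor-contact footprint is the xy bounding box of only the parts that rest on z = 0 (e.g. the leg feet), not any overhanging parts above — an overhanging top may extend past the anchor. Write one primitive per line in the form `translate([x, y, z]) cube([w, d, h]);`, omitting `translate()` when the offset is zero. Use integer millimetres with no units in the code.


translate([223, 290, 0]) cube([85, 85, 515]);
translate([223, 1496, 0]) cube([85, 85, 515]);
translate([2227, 290, 0]) cube([85, 85, 515]);
translate([2227, 1496, 0]) cube([85, 85, 515]);
translate([308, 290, 230]) cube([1919, 33, 146]);
translate([308, 1548, 230]) cube([1919, 33, 146]);
translate([223, 375, 230]) cube([33, 1121, 146]);
translate([2279, 375, 230]) cube([33, 1121, 146]);
translate([440, 290, 376]) cube([66, 1291, 22]);
translate([638, 290, 376]) cube([66, 1291, 22]);
translate([836, 290, 376]) cube([66, 1291, 22]);
translate([1034, 290, 376]) cube([66, 1291, 22]);
translate([1232, 290, 376]) cube([66, 1291, 22]);
translate([1430, 290, 376]) cube([66, 1291, 22]);
translate([1628, 290, 376]) cube([66, 1291, 22]);
translate([1826, 290, 376]) cube([66, 1291, 22]);
translate([2024, 290, 376]) cube([66, 1291, 22]);


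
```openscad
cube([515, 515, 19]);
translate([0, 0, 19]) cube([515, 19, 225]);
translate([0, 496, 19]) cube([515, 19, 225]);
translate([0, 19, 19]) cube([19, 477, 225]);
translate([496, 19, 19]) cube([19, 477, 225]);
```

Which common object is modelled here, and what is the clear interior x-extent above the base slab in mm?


An open box. The internal width is 477 mm.

A 515×515 base slab with four walls standing on it — an open box. The base is 515 mm wide and the walls are 19 mm thick, so the internal width is 515 − 2 × 19 = 477 mm.


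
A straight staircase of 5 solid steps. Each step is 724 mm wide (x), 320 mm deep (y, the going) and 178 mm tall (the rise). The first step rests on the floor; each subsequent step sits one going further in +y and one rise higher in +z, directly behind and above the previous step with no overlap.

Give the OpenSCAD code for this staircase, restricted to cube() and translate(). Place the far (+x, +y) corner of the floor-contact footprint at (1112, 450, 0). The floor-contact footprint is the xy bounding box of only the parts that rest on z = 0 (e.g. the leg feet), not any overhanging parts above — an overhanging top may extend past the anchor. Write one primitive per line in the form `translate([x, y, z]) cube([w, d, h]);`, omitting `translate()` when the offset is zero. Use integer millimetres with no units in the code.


translate([388, 130, 0]) cube([724, 320, 178]);
translate([388, 450, 178]) cube([724, 320, 178]);
translate([388, 770, 356]) cube([724, 320, 178]);
translate([388, 1090, 534]) cube([724, 320, 178]);
translate([388, 1410, 712]) cube([724, 320, 178]);


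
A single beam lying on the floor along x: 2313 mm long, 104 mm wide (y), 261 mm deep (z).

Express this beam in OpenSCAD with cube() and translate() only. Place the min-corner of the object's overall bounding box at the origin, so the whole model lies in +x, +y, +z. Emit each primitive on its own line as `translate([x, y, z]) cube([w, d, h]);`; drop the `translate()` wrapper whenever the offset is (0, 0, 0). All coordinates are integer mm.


cube([2313, 104, 261]);


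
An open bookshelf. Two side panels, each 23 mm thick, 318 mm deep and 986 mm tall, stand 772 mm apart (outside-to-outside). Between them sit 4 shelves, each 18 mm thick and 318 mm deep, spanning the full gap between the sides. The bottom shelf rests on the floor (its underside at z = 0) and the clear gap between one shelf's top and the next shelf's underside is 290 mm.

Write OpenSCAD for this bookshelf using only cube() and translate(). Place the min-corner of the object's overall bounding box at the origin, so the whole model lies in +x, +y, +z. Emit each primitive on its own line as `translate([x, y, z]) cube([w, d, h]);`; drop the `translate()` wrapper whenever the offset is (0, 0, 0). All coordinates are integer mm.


cube([23, 318, 986]);
translate([749, 0, 0]) cube([23, 318, 986]);
translate([23, 0, 0]) cube([726, 318, 18]);
translate([23, 0, 308]) cube([726, 318, 18]);
translate([23, 0, 616]) cube([726, 318, 18]);
translate([23, 0, 924]) cube([726, 318, 18]);


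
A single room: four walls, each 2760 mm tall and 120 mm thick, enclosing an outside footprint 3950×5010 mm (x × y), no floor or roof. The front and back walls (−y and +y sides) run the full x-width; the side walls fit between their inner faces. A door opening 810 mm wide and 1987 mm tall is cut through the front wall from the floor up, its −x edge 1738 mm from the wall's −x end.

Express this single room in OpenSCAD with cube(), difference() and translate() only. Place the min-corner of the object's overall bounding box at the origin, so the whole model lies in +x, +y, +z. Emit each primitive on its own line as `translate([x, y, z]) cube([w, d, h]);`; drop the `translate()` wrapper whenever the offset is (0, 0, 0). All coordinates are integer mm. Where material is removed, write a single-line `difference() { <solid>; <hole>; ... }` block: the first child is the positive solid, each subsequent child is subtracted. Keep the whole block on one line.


difference() { cube([3950, 120, 2760]); translate([1738, 0, 0]) cube([810, 120, 1987]); }
translate([0, 4890, 0]) cube([3950, 120, 2760]);
translate([0, 120, 0]) cube([120, 4770, 2760]);
translate([3830, 120, 0]) cube([120, 4770, 2760]);


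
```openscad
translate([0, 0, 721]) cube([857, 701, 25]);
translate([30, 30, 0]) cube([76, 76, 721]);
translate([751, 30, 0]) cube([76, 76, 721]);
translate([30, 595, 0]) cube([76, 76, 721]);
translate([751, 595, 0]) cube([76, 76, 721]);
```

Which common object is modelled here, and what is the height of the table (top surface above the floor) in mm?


A table. The table height is 746 mm.

A 857×701×25 slab sits at z = 721 on four 76 mm square posts — a table. The top surface is at 721 + 25 = 746 mm.


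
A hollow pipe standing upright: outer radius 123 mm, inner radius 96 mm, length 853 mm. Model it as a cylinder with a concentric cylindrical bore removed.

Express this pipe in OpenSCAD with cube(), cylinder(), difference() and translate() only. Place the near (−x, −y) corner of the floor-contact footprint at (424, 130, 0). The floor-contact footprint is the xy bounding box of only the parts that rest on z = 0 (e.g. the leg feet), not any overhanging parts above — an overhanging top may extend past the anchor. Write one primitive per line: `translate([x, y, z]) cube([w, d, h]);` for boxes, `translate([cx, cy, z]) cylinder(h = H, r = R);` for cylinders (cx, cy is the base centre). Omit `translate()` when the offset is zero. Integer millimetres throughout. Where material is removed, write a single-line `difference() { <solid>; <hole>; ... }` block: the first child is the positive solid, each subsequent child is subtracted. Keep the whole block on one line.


difference() { translate([547, 253, 0]) cylinder(h = 853, r = 123); translate([547, 253, 0]) cylinder(h = 853, r = 96); }


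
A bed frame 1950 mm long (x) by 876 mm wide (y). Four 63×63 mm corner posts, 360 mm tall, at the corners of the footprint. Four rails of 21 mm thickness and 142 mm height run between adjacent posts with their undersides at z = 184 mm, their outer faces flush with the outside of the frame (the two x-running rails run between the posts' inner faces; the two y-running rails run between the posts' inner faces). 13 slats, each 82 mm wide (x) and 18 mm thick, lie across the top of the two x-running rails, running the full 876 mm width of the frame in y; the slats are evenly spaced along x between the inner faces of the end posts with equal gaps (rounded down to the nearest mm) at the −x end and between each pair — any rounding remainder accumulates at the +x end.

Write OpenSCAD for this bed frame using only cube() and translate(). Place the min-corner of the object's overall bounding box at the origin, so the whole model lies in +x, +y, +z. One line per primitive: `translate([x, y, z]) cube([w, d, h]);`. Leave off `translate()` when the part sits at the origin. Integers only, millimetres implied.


cube([63, 63, 360]);
translate([0, 813, 0]) cube([63, 63, 360]);
translate([1887, 0, 0]) cube([63, 63, 360]);
translate([1887, 813, 0]) cube([63, 63, 360]);
translate([63, 0, 184]) cube([1824, 21, 142]);
translate([63, 855, 184]) cube([1824, 21, 142]);
translate([0, 63, 184]) cube([21, 750, 142]);
translate([1929, 63, 184]) cube([21, 750, 142]);
translate([117, 0, 326]) cube([82, 876, 18]);
translate([253, 0, 326]) cube([82, 876, 18]);
translate([389, 0, 326]) cube([82, 876, 18]);
translate([525, 0, 326]) cube([82, 876, 18]);
translate([661, 0, 326]) cube([82, 876, 18]);
translate([797, 0, 326]) cube([82, 876, 18]);
translate([933, 0, 326]) cube([82, 876, 18]);
translate([1069, 0, 326]) cube([82, 876, 18]);
translate([1205, 0, 326]) cube([82, 876, 18]);
translate([1341, 0, 326]) cube([82, 876, 18]);
translate([1477, 0, 326]) cube([82, 876, 18]);
translate([1613, 0, 326]) cube([82, 876, 18]);
translate([1749, 0, 326]) cube([82, 876, 18]);


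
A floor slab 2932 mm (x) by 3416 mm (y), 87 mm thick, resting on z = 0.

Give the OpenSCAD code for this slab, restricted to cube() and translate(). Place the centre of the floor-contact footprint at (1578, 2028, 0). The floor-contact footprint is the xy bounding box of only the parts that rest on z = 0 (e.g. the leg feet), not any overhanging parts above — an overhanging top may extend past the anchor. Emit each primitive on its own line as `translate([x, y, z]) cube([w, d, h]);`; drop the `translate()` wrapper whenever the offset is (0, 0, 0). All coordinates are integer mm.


translate([112, 320, 0]) cube([2932, 3416, 87]);


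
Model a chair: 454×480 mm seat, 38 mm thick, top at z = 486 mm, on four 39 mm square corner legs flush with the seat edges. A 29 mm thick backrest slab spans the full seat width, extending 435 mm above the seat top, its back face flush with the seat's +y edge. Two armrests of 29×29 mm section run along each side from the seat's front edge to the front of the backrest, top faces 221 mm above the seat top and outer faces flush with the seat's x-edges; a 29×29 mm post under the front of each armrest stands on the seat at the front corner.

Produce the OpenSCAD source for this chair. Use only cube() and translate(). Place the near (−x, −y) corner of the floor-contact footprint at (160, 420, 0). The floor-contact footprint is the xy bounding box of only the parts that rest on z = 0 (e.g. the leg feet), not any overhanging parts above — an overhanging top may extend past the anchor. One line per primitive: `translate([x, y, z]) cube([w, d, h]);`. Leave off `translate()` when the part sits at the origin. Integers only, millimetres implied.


// leg_h = 486 - 38 = 448
// arm post h = 221 - 29 = 192
translate([160, 420, 448]) cube([454, 480, 38]);
translate([160, 420, 0]) cube([39, 39, 448]);
translate([575, 420, 0]) cube([39, 39, 448]);
translate([160, 861, 0]) cube([39, 39, 448]);
translate([575, 861, 0]) cube([39, 39, 448]);
translate([160, 871, 486]) cube([454, 29, 435]);
translate([160, 420, 678]) cube([29, 451, 29]);
translate([585, 420, 678]) cube([29, 451, 29]);
translate([160, 420, 486]) cube([29, 29, 192]);
translate([585, 420, 486]) cube([29, 29, 192]);


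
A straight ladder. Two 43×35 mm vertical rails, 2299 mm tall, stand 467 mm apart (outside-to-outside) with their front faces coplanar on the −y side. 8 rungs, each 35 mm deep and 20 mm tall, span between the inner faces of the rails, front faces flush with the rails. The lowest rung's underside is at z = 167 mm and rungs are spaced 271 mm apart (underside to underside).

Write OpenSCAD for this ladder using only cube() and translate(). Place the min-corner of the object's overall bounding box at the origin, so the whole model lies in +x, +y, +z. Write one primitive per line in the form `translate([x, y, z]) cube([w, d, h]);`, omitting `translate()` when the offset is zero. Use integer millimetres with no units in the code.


// rung span = 467 - 2*43 = 381
// rung[k] z = 167 + k*271
cube([43, 35, 2299]);
translate([424, 0, 0]) cube([43, 35, 2299]);
translate([43, 0, 167]) cube([381, 35, 20]);
translate([43, 0, 438]) cube([381, 35, 20]);
translate([43, 0, 709]) cube([381, 35, 20]);
translate([43, 0, 980]) cube([381, 35, 20]);
translate([43, 0, 1251]) cube([381, 35, 20]);
translate([43, 0, 1522]) cube([381, 35, 20]);
translate([43, 0, 1793]) cube([381, 35, 20]);
translate([43, 0, 2064]) cube([381, 35, 20]);


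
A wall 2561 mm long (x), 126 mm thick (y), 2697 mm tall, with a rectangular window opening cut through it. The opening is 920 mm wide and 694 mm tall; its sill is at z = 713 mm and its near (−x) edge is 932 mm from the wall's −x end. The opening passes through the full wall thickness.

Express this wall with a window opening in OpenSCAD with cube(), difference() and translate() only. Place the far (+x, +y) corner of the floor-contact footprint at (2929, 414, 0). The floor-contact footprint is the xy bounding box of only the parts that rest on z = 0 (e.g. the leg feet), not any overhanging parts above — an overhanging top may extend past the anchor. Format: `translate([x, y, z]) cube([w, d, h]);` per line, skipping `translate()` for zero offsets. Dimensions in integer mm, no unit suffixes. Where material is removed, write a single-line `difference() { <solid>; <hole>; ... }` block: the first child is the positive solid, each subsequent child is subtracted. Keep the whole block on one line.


difference() { translate([368, 288, 0]) cube([2561, 126, 2697]); translate([1300, 288, 713]) cube([920, 126, 694]); }


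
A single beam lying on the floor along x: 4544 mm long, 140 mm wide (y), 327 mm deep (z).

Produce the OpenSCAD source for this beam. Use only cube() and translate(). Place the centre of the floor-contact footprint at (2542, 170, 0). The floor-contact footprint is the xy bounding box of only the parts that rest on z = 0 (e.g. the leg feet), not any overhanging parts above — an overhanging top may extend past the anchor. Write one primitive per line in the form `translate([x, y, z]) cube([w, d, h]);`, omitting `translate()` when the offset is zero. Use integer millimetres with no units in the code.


translate([270, 100, 0]) cube([4544, 140, 327]);


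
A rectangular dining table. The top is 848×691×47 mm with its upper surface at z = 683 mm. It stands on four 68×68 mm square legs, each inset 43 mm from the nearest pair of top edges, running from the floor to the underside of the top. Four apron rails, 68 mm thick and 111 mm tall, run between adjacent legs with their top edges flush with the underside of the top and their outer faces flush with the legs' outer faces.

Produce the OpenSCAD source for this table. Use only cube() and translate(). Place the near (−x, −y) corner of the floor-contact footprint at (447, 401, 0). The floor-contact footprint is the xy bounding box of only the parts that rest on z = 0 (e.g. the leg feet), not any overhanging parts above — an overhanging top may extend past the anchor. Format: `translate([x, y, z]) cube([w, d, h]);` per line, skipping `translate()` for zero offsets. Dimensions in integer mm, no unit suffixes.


translate([404, 358, 636]) cube([848, 691, 47]);
translate([447, 401, 0]) cube([68, 68, 636]);
translate([1141, 401, 0]) cube([68, 68, 636]);
translate([447, 938, 0]) cube([68, 68, 636]);
translate([1141, 938, 0]) cube([68, 68, 636]);
translate([515, 401, 525]) cube([626, 68, 111]);
translate([515, 938, 525]) cube([626, 68, 111]);
translate([447, 469, 525]) cube([68, 469, 111]);
translate([1141, 469, 525]) cube([68, 469, 111]);


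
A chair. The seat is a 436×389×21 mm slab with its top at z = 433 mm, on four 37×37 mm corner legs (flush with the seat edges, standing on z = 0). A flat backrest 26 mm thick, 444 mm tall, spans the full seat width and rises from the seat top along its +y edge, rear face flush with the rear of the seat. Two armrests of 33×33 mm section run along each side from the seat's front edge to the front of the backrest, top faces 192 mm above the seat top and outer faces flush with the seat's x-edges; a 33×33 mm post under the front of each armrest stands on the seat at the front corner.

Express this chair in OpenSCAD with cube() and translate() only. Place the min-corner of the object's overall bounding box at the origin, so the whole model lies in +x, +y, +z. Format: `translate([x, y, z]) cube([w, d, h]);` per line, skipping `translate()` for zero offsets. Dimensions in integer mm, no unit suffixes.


translate([0, 0, 412]) cube([436, 389, 21]);
cube([37, 37, 412]);
translate([399, 0, 0]) cube([37, 37, 412]);
translate([0, 352, 0]) cube([37, 37, 412]);
translate([399, 352, 0]) cube([37, 37, 412]);
translate([0, 363, 433]) cube([436, 26, 444]);
translate([0, 0, 592]) cube([33, 363, 33]);
translate([403, 0, 592]) cube([33, 363, 33]);
translate([0, 0, 433]) cube([33, 33, 159]);
translate([403, 0, 433]) cube([33, 33, 159]);


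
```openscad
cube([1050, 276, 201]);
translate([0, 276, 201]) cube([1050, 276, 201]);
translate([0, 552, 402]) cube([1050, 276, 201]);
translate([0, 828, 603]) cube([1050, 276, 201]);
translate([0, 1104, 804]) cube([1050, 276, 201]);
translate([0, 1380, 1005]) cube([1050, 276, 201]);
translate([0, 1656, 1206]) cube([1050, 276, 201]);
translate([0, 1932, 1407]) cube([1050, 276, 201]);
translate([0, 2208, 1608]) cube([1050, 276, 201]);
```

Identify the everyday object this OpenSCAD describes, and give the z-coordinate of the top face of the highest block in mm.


A staircase. The total rise is 1809 mm.

9 identical blocks, each offset up and back from the previous — a staircase. Each step is 201 mm tall and there are 9 of them, so the total rise is 9 × 201 = 1809 mm.


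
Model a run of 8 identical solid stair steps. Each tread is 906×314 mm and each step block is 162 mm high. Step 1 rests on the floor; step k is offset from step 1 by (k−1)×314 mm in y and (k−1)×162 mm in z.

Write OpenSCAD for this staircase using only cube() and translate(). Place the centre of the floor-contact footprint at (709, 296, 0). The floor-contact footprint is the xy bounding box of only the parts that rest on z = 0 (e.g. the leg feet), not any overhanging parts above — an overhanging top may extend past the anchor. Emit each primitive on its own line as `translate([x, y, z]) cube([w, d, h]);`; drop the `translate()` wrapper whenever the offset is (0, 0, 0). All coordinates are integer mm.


translate([256, 139, 0]) cube([906, 314, 162]);
translate([256, 453, 162]) cube([906, 314, 162]);
translate([256, 767, 324]) cube([906, 314, 162]);
translate([256, 1081, 486]) cube([906, 314, 162]);
translate([256, 1395, 648]) cube([906, 314, 162]);
translate([256, 1709, 810]) cube([906, 314, 162]);
translate([256, 2023, 972]) cube([906, 314, 162]);
translate([256, 2337, 1134]) cube([906, 314, 162]);


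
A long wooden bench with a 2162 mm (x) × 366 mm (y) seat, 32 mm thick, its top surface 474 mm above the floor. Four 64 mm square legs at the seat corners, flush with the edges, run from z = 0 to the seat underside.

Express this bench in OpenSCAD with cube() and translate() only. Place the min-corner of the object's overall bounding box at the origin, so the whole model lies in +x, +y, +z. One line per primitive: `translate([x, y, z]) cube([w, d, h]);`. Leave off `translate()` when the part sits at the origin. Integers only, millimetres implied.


// leg_h = 474 − 32 = 442
translate([0, 0, 442]) cube([2162, 366, 32]);
cube([64, 64, 442]);
translate([0, 302, 0]) cube([64, 64, 442]);
translate([2098, 0, 0]) cube([64, 64, 442]);
translate([2098, 302, 0]) cube([64, 64, 442]);


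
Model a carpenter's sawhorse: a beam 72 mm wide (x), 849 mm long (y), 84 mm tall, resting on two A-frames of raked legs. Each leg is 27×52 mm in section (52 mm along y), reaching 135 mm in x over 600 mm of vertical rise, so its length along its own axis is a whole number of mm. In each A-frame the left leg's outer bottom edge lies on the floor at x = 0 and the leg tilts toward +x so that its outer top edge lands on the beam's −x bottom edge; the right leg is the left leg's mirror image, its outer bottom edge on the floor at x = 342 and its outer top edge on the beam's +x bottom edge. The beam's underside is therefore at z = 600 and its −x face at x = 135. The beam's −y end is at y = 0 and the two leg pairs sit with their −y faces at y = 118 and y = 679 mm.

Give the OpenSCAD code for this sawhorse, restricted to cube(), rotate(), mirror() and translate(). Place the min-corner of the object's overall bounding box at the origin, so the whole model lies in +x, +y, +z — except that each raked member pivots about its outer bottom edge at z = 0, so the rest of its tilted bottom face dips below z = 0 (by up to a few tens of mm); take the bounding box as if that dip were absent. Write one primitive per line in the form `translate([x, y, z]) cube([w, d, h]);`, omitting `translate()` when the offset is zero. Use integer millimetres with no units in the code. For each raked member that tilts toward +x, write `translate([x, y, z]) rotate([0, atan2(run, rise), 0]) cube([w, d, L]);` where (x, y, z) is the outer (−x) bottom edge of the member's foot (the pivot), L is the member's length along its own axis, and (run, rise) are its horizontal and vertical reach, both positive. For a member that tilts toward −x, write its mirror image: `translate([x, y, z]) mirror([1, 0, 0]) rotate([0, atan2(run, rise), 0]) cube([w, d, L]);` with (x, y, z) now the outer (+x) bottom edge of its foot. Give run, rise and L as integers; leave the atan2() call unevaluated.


translate([135, 0, 600]) cube([72, 849, 84]);
translate([0, 118, 0]) rotate([0, atan2(135, 600), 0]) cube([27, 52, 615]);
translate([342, 118, 0]) mirror([1, 0, 0]) rotate([0, atan2(135, 600), 0]) cube([27, 52, 615]);
translate([0, 679, 0]) rotate([0, atan2(135, 600), 0]) cube([27, 52, 615]);
translate([342, 679, 0]) mirror([1, 0, 0]) rotate([0, atan2(135, 600), 0]) cube([27, 52, 615]);


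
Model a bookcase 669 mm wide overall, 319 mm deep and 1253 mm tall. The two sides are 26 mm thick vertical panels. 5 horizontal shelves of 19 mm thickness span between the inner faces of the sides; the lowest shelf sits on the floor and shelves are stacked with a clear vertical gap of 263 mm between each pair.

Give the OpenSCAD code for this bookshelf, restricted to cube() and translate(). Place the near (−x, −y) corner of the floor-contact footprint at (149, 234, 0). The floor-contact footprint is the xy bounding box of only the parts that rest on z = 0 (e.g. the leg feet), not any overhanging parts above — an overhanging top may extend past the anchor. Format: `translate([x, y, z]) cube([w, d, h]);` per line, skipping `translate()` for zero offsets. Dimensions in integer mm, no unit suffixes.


translate([149, 234, 0]) cube([26, 319, 1253]);
translate([792, 234, 0]) cube([26, 319, 1253]);
translate([175, 234, 0]) cube([617, 319, 19]);
translate([175, 234, 282]) cube([617, 319, 19]);
translate([175, 234, 564]) cube([617, 319, 19]);
translate([175, 234, 846]) cube([617, 319, 19]);
translate([175, 234, 1128]) cube([617, 319, 19]);


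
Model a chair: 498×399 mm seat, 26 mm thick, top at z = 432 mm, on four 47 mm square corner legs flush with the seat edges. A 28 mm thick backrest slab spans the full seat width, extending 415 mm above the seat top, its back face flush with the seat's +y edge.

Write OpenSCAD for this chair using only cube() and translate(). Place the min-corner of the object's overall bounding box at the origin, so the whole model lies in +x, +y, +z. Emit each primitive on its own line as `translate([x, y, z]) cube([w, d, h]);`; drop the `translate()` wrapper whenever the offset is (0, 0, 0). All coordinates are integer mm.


translate([0, 0, 406]) cube([498, 399, 26]);
cube([47, 47, 406]);
translate([451, 0, 0]) cube([47, 47, 406]);
translate([0, 352, 0]) cube([47, 47, 406]);
translate([451, 352, 0]) cube([47, 47, 406]);
translate([0, 371, 432]) cube([498, 28, 415]);


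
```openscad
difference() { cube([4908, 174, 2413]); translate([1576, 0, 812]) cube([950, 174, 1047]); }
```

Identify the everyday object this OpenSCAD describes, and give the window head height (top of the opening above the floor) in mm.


A wall with a window opening. The window head height is 1859 mm.

A wall with a rectangular opening subtracted — a window. Sill at z = 812, opening 1047 mm tall, so the head is at 812 + 1047 = 1859 mm.


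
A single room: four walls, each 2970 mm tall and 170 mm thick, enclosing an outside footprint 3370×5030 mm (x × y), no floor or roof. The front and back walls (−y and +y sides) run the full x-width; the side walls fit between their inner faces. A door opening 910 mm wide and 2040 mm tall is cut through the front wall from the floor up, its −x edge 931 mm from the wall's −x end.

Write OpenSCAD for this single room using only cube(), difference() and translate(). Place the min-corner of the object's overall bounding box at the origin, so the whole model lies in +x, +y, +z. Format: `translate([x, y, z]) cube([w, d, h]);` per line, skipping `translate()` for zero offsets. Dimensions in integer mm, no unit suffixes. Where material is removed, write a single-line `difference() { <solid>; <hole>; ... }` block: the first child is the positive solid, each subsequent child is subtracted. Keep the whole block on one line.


difference() { cube([3370, 170, 2970]); translate([931, 0, 0]) cube([910, 170, 2040]); }
translate([0, 4860, 0]) cube([3370, 170, 2970]);
translate([0, 170, 0]) cube([170, 4690, 2970]);
translate([3200, 170, 0]) cube([170, 4690, 2970]);
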